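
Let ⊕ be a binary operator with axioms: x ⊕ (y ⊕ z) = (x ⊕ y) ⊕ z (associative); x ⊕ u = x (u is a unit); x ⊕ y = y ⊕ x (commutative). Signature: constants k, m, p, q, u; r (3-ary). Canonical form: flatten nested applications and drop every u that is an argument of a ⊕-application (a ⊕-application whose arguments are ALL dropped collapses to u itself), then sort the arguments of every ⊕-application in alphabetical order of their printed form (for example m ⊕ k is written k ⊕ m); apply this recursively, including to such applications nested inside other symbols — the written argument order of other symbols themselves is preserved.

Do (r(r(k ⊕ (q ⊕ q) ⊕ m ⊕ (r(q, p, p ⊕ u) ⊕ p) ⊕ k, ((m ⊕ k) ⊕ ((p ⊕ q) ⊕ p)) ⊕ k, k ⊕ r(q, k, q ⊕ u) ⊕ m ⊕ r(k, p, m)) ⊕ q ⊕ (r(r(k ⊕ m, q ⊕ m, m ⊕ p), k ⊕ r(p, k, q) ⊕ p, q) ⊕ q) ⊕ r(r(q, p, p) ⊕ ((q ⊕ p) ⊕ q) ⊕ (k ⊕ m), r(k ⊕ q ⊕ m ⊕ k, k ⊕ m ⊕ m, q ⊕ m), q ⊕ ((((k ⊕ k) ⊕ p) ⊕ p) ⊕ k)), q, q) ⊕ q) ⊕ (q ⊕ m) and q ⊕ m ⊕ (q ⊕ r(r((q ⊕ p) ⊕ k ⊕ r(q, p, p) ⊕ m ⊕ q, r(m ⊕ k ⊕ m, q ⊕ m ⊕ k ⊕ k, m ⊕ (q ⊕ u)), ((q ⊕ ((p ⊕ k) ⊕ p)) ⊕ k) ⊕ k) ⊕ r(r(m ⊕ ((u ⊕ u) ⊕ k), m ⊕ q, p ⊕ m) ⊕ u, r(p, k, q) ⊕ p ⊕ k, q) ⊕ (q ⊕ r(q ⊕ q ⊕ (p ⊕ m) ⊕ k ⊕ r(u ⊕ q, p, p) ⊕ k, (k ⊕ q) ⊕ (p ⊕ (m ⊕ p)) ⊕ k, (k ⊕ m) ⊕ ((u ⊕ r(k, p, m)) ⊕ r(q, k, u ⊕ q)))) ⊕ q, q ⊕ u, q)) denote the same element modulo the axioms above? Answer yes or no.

Answer: no — m ⊕ q ⊕ q ⊕ r(q ⊕ q ⊕ r(k ⊕ k ⊕ m ⊕ p ⊕ q ⊕ q ⊕ r(q, p, p), k ⊕ k ⊕ m ⊕ p ⊕ p ⊕ q, k ⊕ m ⊕ r(k, p, m) ⊕ r(q, k, q)) ⊕ r(k ⊕ m ⊕ p ⊕ q ⊕ q ⊕ r(q, p, p), r(k ⊕ k ⊕ m ⊕ q, k ⊕ m ⊕ m, m ⊕ q), k ⊕ k ⊕ k ⊕ p ⊕ p ⊕ q) ⊕ r(r(k ⊕ m, m ⊕ q, m ⊕ p), k ⊕ p ⊕ r(p, k, q), q), q, q) vs m ⊕ q ⊕ q ⊕ r(q ⊕ q ⊕ r(k ⊕ k ⊕ m ⊕ p ⊕ q ⊕ q ⊕ r(q, p, p), k ⊕ k ⊕ m ⊕ p ⊕ p ⊕ q, k ⊕ m ⊕ r(k, p, m) ⊕ r(q, k, q)) ⊕ r(k ⊕ m ⊕ p ⊕ q ⊕ q ⊕ r(q, p, p), r(k ⊕ m ⊕ m, k ⊕ k ⊕ m ⊕ q, m ⊕ q), k ⊕ k ⊕ k ⊕ p ⊕ p ⊕ q) ⊕ r(r(k ⊕ m, m ⊕ q, m ⊕ p), k ⊕ p ⊕ r(p, k, q), q), q, q)

Derivation:
Left:  (r(r(k ⊕ (q ⊕ q) ⊕ m ⊕ (r(q, p, p ⊕ u) ⊕ p) ⊕ k, ((m ⊕ k) ⊕ ((p ⊕ q) ⊕ p)) ⊕ k, k ⊕ r(q, k, q ⊕ u) ⊕ m ⊕ r(k, p, m)) ⊕ q ⊕ (r(r(k ⊕ m, q ⊕ m, m ⊕ p), k ⊕ r(p, k, q) ⊕ p, q) ⊕ q) ⊕ r(r(q, p, p) ⊕ ((q ⊕ p) ⊕ q) ⊕ (k ⊕ m), r(k ⊕ q ⊕ m ⊕ k, k ⊕ m ⊕ m, q ⊕ m), q ⊕ ((((k ⊕ k) ⊕ p) ⊕ p) ⊕ k)), q, q) ⊕ q) ⊕ (q ⊕ m)
  Flatten:  r(r(k ⊕ (q ⊕ q) ⊕ m ⊕ (r(q, p, p ⊕ u) ⊕ p) ⊕ k, ((m ⊕ k) ⊕ ((p ⊕ q) ⊕ p)) ⊕ k, k ⊕ r(q, k, q ⊕ u) ⊕ m ⊕ r(k, p, m)) ⊕ q ⊕ (r(r(k ⊕ m, q ⊕ m, m ⊕ p), k ⊕ r(p, k, q) ⊕ p, q) ⊕ q) ⊕ r(r(q, p, p) ⊕ ((q ⊕ p) ⊕ q) ⊕ (k ⊕ m), r(k ⊕ q ⊕ m ⊕ k, k ⊕ m ⊕ m, q ⊕ m), q ⊕ ((((k ⊕ k) ⊕ p) ⊕ p) ⊕ k)), q, q) ⊕ q ⊕ q ⊕ m
  Canonicalize subterm:  r(r(k ⊕ (q ⊕ q) ⊕ m ⊕ (r(q, p, p ⊕ u) ⊕ p) ⊕ k, ((m ⊕ k) ⊕ ((p ⊕ q) ⊕ p)) ⊕ k, k ⊕ r(q, k, q ⊕ u) ⊕ m ⊕ r(k, p, m)) ⊕ q ⊕ (r(r(k ⊕ m, q ⊕ m, m ⊕ p), k ⊕ r(p, k, q) ⊕ p, q) ⊕ q) ⊕ r(r(q, p, p) ⊕ ((q ⊕ p) ⊕ q) ⊕ (k ⊕ m), r(k ⊕ q ⊕ m ⊕ k, k ⊕ m ⊕ m, q ⊕ m), q ⊕ ((((k ⊕ k) ⊕ p) ⊕ p) ⊕ k)), q, q)  →  r(q ⊕ q ⊕ r(k ⊕ k ⊕ m ⊕ p ⊕ q ⊕ q ⊕ r(q, p, p), k ⊕ k ⊕ m ⊕ p ⊕ p ⊕ q, k ⊕ m ⊕ r(k, p, m) ⊕ r(q, k, q)) ⊕ r(k ⊕ m ⊕ p ⊕ q ⊕ q ⊕ r(q, p, p), r(k ⊕ k ⊕ m ⊕ q, k ⊕ m ⊕ m, m ⊕ q), k ⊕ k ⊕ k ⊕ p ⊕ p ⊕ q) ⊕ r(r(k ⊕ m, m ⊕ q, m ⊕ p), k ⊕ p ⊕ r(p, k, q), q), q, q)
  Sort arguments:  m ⊕ q ⊕ q ⊕ r(q ⊕ q ⊕ r(k ⊕ k ⊕ m ⊕ p ⊕ q ⊕ q ⊕ r(q, p, p), k ⊕ k ⊕ m ⊕ p ⊕ p ⊕ q, k ⊕ m ⊕ r(k, p, m) ⊕ r(q, k, q)) ⊕ r(k ⊕ m ⊕ p ⊕ q ⊕ q ⊕ r(q, p, p), r(k ⊕ k ⊕ m ⊕ q, k ⊕ m ⊕ m, m ⊕ q), k ⊕ k ⊕ k ⊕ p ⊕ p ⊕ q) ⊕ r(r(k ⊕ m, m ⊕ q, m ⊕ p), k ⊕ p ⊕ r(p, k, q), q), q, q)
Right:  q ⊕ m ⊕ (q ⊕ r(r((q ⊕ p) ⊕ k ⊕ r(q, p, p) ⊕ m ⊕ q, r(m ⊕ k ⊕ m, q ⊕ m ⊕ k ⊕ k, m ⊕ (q ⊕ u)), ((q ⊕ ((p ⊕ k) ⊕ p)) ⊕ k) ⊕ k) ⊕ r(r(m ⊕ ((u ⊕ u) ⊕ k), m ⊕ q, p ⊕ m) ⊕ u, r(p, k, q) ⊕ p ⊕ k, q) ⊕ (q ⊕ r(q ⊕ q ⊕ (p ⊕ m) ⊕ k ⊕ r(u ⊕ q, p, p) ⊕ k, (k ⊕ q) ⊕ (p ⊕ (m ⊕ p)) ⊕ k, (k ⊕ m) ⊕ ((u ⊕ r(k, p, m)) ⊕ r(q, k, u ⊕ q)))) ⊕ q, q ⊕ u, q))
  Flatten:  q ⊕ m ⊕ q ⊕ r(r((q ⊕ p) ⊕ k ⊕ r(q, p, p) ⊕ m ⊕ q, r(m ⊕ k ⊕ m, q ⊕ m ⊕ k ⊕ k, m ⊕ (q ⊕ u)), ((q ⊕ ((p ⊕ k) ⊕ p)) ⊕ k) ⊕ k) ⊕ r(r(m ⊕ ((u ⊕ u) ⊕ k), m ⊕ q, p ⊕ m) ⊕ u, r(p, k, q) ⊕ p ⊕ k, q) ⊕ (q ⊕ r(q ⊕ q ⊕ (p ⊕ m) ⊕ k ⊕ r(u ⊕ q, p, p) ⊕ k, (k ⊕ q) ⊕ (p ⊕ (m ⊕ p)) ⊕ k, (k ⊕ m) ⊕ ((u ⊕ r(k, p, m)) ⊕ r(q, k, u ⊕ q)))) ⊕ q, q ⊕ u, q)
  Canonicalize subterm:  r(r((q ⊕ p) ⊕ k ⊕ r(q, p, p) ⊕ m ⊕ q, r(m ⊕ k ⊕ m, q ⊕ m ⊕ k ⊕ k, m ⊕ (q ⊕ u)), ((q ⊕ ((p ⊕ k) ⊕ p)) ⊕ k) ⊕ k) ⊕ r(r(m ⊕ ((u ⊕ u) ⊕ k), m ⊕ q, p ⊕ m) ⊕ u, r(p, k, q) ⊕ p ⊕ k, q) ⊕ (q ⊕ r(q ⊕ q ⊕ (p ⊕ m) ⊕ k ⊕ r(u ⊕ q, p, p) ⊕ k, (k ⊕ q) ⊕ (p ⊕ (m ⊕ p)) ⊕ k, (k ⊕ m) ⊕ ((u ⊕ r(k, p, m)) ⊕ r(q, k, u ⊕ q)))) ⊕ q, q ⊕ u, q)  →  r(q ⊕ q ⊕ r(k ⊕ k ⊕ m ⊕ p ⊕ q ⊕ q ⊕ r(q, p, p), k ⊕ k ⊕ m ⊕ p ⊕ p ⊕ q, k ⊕ m ⊕ r(k, p, m) ⊕ r(q, k, q)) ⊕ r(k ⊕ m ⊕ p ⊕ q ⊕ q ⊕ r(q, p, p), r(k ⊕ m ⊕ m, k ⊕ k ⊕ m ⊕ q, m ⊕ q), k ⊕ k ⊕ k ⊕ p ⊕ p ⊕ q) ⊕ r(r(k ⊕ m, m ⊕ q, m ⊕ p), k ⊕ p ⊕ r(p, k, q), q), q, q)
  Sort arguments:  m ⊕ q ⊕ q ⊕ r(q ⊕ q ⊕ r(k ⊕ k ⊕ m ⊕ p ⊕ q ⊕ q ⊕ r(q, p, p), k ⊕ k ⊕ m ⊕ p ⊕ p ⊕ q, k ⊕ m ⊕ r(k, p, m) ⊕ r(q, k, q)) ⊕ r(k ⊕ m ⊕ p ⊕ q ⊕ q ⊕ r(q, p, p), r(k ⊕ m ⊕ m, k ⊕ k ⊕ m ⊕ q, m ⊕ q), k ⊕ k ⊕ k ⊕ p ⊕ p ⊕ q) ⊕ r(r(k ⊕ m, m ⊕ q, m ⊕ p), k ⊕ p ⊕ r(p, k, q), q), q, q)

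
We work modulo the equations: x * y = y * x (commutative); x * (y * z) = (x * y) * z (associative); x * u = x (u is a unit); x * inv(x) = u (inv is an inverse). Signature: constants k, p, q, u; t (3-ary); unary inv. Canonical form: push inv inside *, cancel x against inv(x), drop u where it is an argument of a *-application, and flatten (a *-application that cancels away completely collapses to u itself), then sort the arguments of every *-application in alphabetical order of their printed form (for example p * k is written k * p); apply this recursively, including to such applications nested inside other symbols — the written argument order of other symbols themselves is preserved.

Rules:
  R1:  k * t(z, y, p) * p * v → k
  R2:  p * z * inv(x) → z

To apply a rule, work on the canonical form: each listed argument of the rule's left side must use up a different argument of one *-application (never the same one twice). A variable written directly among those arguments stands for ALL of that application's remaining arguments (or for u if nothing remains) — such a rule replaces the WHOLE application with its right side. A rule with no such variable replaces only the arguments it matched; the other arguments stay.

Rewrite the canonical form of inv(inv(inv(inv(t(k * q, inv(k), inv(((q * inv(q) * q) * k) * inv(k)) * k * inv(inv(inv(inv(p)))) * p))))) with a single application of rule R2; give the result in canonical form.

Answer: t(k * q, inv(k), k * p)

Derivation:
Canonical form:  t(k * q, inv(k), inv(q) * k * p * p)
Apply R2:  consuming inv(q), p;  x := q, z := k * p
The variable takes the whole remainder — replace the entire application.
Giving:  t(k * q, inv(k), k * p)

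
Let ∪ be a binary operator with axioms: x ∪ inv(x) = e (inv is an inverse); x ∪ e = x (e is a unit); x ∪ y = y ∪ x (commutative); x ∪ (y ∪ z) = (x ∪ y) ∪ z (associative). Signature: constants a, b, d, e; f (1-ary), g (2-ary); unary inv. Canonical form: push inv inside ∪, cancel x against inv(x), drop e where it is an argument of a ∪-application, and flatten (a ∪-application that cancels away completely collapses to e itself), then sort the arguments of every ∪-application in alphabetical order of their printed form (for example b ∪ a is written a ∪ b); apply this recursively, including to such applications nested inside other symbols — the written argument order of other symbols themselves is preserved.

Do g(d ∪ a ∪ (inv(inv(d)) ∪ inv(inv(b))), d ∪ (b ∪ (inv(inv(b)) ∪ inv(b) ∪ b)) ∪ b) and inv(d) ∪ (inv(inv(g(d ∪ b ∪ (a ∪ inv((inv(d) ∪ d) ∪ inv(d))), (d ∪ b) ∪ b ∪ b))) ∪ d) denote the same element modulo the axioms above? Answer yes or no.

Left:  g(d ∪ a ∪ (inv(inv(d)) ∪ inv(inv(b))), d ∪ (b ∪ (inv(inv(b)) ∪ inv(b) ∪ b)) ∪ b)
  Descend into:  d ∪ (b ∪ (inv(inv(b)) ∪ inv(b) ∪ b)) ∪ b
  Push inv inside:  distribute inv over ∪ and collapse double inv
  Collect terms:  d ∪ b ∪ b ∪ b
  Sort:  b ∪ b ∪ b ∪ d
  Rebuild:  g(a ∪ b ∪ d ∪ d, b ∪ b ∪ b ∪ d)
Right:  inv(d) ∪ (inv(inv(g(d ∪ b ∪ (a ∪ inv((inv(d) ∪ d) ∪ inv(d))), (d ∪ b) ∪ b ∪ b))) ∪ d)
  Push inv inside:  distribute inv over ∪ and collapse double inv
  Inverses cancel:  d cancels
  Combine occurrences:  g(a ∪ b ∪ d ∪ d, b ∪ b ∪ b ∪ d)

Answer: yes — both canonical forms are g(a ∪ b ∪ d ∪ d, b ∪ b ∪ b ∪ d)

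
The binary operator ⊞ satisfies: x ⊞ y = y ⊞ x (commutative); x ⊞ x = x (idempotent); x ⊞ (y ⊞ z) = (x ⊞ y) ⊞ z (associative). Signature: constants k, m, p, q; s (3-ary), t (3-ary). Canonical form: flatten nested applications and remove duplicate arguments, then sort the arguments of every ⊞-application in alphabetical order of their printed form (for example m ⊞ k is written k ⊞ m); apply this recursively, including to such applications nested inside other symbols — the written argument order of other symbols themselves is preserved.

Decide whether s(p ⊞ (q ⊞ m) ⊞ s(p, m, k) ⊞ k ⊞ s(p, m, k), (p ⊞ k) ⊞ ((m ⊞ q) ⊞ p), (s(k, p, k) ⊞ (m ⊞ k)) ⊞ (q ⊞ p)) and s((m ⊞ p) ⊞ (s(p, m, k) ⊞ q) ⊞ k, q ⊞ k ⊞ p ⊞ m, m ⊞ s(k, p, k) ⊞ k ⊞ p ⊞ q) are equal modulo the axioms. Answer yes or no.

Left:  s(p ⊞ (q ⊞ m) ⊞ s(p, m, k) ⊞ k ⊞ s(p, m, k), (p ⊞ k) ⊞ ((m ⊞ q) ⊞ p), (s(k, p, k) ⊞ (m ⊞ k)) ⊞ (q ⊞ p))
  Work inside:  p ⊞ (q ⊞ m) ⊞ s(p, m, k) ⊞ k ⊞ s(p, m, k)
  Flatten:  p ⊞ q ⊞ m ⊞ s(p, m, k) ⊞ k ⊞ s(p, m, k)
  Idempotence:  drop duplicate s(p, m, k)
  Sort arguments:  k ⊞ m ⊞ p ⊞ q ⊞ s(p, m, k)
  Put back:  s(k ⊞ m ⊞ p ⊞ q ⊞ s(p, m, k), k ⊞ m ⊞ p ⊞ q, k ⊞ m ⊞ p ⊞ q ⊞ s(k, p, k))
Right:  s((m ⊞ p) ⊞ (s(p, m, k) ⊞ q) ⊞ k, q ⊞ k ⊞ p ⊞ m, m ⊞ s(k, p, k) ⊞ k ⊞ p ⊞ q)
  Focus inside:  (m ⊞ p) ⊞ (s(p, m, k) ⊞ q) ⊞ k
  Flatten:  m ⊞ p ⊞ s(p, m, k) ⊞ q ⊞ k
  Order the arguments:  k ⊞ m ⊞ p ⊞ q ⊞ s(p, m, k)
  Rebuild:  s(k ⊞ m ⊞ p ⊞ q ⊞ s(p, m, k), k ⊞ m ⊞ p ⊞ q, k ⊞ m ⊞ p ⊞ q ⊞ s(k, p, k))

Answer: yes — both canonical forms are s(k ⊞ m ⊞ p ⊞ q ⊞ s(p, m, k), k ⊞ m ⊞ p ⊞ q, k ⊞ m ⊞ p ⊞ q ⊞ s(k, p, k))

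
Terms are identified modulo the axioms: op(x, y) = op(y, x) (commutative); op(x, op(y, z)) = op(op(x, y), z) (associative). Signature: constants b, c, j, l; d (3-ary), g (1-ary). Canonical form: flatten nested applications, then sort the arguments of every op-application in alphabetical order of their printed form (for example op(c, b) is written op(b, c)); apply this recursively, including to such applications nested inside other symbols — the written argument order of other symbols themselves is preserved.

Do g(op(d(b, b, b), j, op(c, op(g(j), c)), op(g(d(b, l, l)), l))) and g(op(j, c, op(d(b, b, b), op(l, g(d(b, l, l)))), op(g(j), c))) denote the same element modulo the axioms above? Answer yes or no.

Answer: yes — both canonical forms are g(op(c, c, d(b, b, b), g(d(b, l, l)), g(j), j, l))

Derivation:
Left:  g(op(d(b, b, b), j, op(c, op(g(j), c)), op(g(d(b, l, l)), l)))
  Work inside:  op(d(b, b, b), j, op(c, op(g(j), c)), op(g(d(b, l, l)), l))
  Flatten:  op(d(b, b, b), j, c, g(j), c, g(d(b, l, l)), l)
  Sort:  op(c, c, d(b, b, b), g(d(b, l, l)), g(j), j, l)
  Reassemble:  g(op(c, c, d(b, b, b), g(d(b, l, l)), g(j), j, l))
Right:  g(op(j, c, op(d(b, b, b), op(l, g(d(b, l, l)))), op(g(j), c)))
  Descend into:  op(j, c, op(d(b, b, b), op(l, g(d(b, l, l)))), op(g(j), c))
  Un-nest:  op(j, c, d(b, b, b), l, g(d(b, l, l)), g(j), c)
  Sort:  op(c, c, d(b, b, b), g(d(b, l, l)), g(j), j, l)
  Put back:  g(op(c, c, d(b, b, b), g(d(b, l, l)), g(j), j, l))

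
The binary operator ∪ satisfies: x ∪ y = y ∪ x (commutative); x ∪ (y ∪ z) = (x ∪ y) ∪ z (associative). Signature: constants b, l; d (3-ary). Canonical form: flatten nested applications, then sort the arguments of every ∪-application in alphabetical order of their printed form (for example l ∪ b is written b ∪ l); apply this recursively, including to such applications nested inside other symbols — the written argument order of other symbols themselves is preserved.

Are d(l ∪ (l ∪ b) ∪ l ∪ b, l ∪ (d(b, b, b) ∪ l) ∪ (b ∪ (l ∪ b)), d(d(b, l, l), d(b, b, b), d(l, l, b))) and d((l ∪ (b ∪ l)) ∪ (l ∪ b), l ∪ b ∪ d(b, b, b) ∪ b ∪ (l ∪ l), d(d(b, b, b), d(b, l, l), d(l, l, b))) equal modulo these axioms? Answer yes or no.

Left:  d(l ∪ (l ∪ b) ∪ l ∪ b, l ∪ (d(b, b, b) ∪ l) ∪ (b ∪ (l ∪ b)), d(d(b, l, l), d(b, b, b), d(l, l, b)))
  Descend into:  l ∪ (d(b, b, b) ∪ l) ∪ (b ∪ (l ∪ b))
  Un-nest:  l ∪ d(b, b, b) ∪ l ∪ b ∪ l ∪ b
  Sort:  b ∪ b ∪ d(b, b, b) ∪ l ∪ l ∪ l
  Put back:  d(b ∪ b ∪ l ∪ l ∪ l, b ∪ b ∪ d(b, b, b) ∪ l ∪ l ∪ l, d(d(b, l, l), d(b, b, b), d(l, l, b)))
Right:  d((l ∪ (b ∪ l)) ∪ (l ∪ b), l ∪ b ∪ d(b, b, b) ∪ b ∪ (l ∪ l), d(d(b, b, b), d(b, l, l), d(l, l, b)))
  Work inside:  l ∪ b ∪ d(b, b, b) ∪ b ∪ (l ∪ l)
  Un-nest:  l ∪ b ∪ d(b, b, b) ∪ b ∪ l ∪ l
  Sort arguments:  b ∪ b ∪ d(b, b, b) ∪ l ∪ l ∪ l
  Put back:  d(b ∪ b ∪ l ∪ l ∪ l, b ∪ b ∪ d(b, b, b) ∪ l ∪ l ∪ l, d(d(b, b, b), d(b, l, l), d(l, l, b)))

Answer: no — d(b ∪ b ∪ l ∪ l ∪ l, b ∪ b ∪ d(b, b, b) ∪ l ∪ l ∪ l, d(d(b, l, l), d(b, b, b), d(l, l, b))) vs d(b ∪ b ∪ l ∪ l ∪ l, b ∪ b ∪ d(b, b, b) ∪ l ∪ l ∪ l, d(d(b, b, b), d(b, l, l), d(l, l, b)))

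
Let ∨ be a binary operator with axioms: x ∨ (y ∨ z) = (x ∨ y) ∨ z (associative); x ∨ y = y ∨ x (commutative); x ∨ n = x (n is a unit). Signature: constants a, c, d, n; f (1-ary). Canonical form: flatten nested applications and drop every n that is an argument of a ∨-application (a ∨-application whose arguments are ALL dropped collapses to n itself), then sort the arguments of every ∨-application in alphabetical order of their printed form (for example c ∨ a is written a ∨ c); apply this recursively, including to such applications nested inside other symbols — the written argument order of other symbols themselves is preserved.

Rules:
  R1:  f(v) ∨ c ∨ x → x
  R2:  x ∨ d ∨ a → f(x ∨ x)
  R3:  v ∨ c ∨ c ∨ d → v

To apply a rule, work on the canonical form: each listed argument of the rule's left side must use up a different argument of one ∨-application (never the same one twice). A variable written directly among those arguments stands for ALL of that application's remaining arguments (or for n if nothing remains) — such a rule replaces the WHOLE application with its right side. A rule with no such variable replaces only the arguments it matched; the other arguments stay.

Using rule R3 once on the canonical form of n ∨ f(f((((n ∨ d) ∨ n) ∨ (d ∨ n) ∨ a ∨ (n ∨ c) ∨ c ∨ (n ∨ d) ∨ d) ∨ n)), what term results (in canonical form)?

Canonical form:  f(f(a ∨ c ∨ c ∨ d ∨ d ∨ d ∨ d))
Match R3:  consume c, c, d;  v := a ∨ d ∨ d ∨ d
Every leftover argument binds to the variable; the entire application is replaced.
Result:  f(f(a ∨ d ∨ d ∨ d))

Answer: f(f(a ∨ d ∨ d ∨ d))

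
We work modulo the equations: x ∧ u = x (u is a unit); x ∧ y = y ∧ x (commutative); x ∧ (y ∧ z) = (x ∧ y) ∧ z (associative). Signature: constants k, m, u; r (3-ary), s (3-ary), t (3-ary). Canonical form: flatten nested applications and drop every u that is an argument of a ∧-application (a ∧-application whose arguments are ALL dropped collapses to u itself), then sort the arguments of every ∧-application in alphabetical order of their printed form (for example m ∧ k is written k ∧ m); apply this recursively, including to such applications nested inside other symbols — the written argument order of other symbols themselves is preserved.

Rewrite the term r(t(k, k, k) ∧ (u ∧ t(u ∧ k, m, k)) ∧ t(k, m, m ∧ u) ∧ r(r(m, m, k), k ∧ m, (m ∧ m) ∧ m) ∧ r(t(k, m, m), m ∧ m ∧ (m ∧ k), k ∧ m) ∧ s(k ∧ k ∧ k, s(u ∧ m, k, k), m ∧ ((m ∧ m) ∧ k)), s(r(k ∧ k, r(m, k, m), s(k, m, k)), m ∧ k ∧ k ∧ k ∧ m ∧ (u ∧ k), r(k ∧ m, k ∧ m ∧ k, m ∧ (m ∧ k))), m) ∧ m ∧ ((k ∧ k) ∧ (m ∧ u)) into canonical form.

Flatten:  r(t(k, k, k) ∧ (u ∧ t(u ∧ k, m, k)) ∧ t(k, m, m ∧ u) ∧ r(r(m, m, k), k ∧ m, (m ∧ m) ∧ m) ∧ r(t(k, m, m), m ∧ m ∧ (m ∧ k), k ∧ m) ∧ s(k ∧ k ∧ k, s(u ∧ m, k, k), m ∧ ((m ∧ m) ∧ k)), s(r(k ∧ k, r(m, k, m), s(k, m, k)), m ∧ k ∧ k ∧ k ∧ m ∧ (u ∧ k), r(k ∧ m, k ∧ m ∧ k, m ∧ (m ∧ k))), m) ∧ m ∧ k ∧ k ∧ m ∧ u
Simplify inside:  r(t(k, k, k) ∧ (u ∧ t(u ∧ k, m, k)) ∧ t(k, m, m ∧ u) ∧ r(r(m, m, k), k ∧ m, (m ∧ m) ∧ m) ∧ r(t(k, m, m), m ∧ m ∧ (m ∧ k), k ∧ m) ∧ s(k ∧ k ∧ k, s(u ∧ m, k, k), m ∧ ((m ∧ m) ∧ k)), s(r(k ∧ k, r(m, k, m), s(k, m, k)), m ∧ k ∧ k ∧ k ∧ m ∧ (u ∧ k), r(k ∧ m, k ∧ m ∧ k, m ∧ (m ∧ k))), m)  →  r(r(r(m, m, k), k ∧ m, m ∧ m ∧ m) ∧ r(t(k, m, m), k ∧ m ∧ m ∧ m, k ∧ m) ∧ s(k ∧ k ∧ k, s(m, k, k), k ∧ m ∧ m ∧ m) ∧ t(k, k, k) ∧ t(k, m, k) ∧ t(k, m, m), s(r(k ∧ k, r(m, k, m), s(k, m, k)), k ∧ k ∧ k ∧ k ∧ m ∧ m, r(k ∧ m, k ∧ k ∧ m, k ∧ m ∧ m)), m)
Units out:  drop u
Sort arguments:  k ∧ k ∧ m ∧ m ∧ r(r(r(m, m, k), k ∧ m, m ∧ m ∧ m) ∧ r(t(k, m, m), k ∧ m ∧ m ∧ m, k ∧ m) ∧ s(k ∧ k ∧ k, s(m, k, k), k ∧ m ∧ m ∧ m) ∧ t(k, k, k) ∧ t(k, m, k) ∧ t(k, m, m), s(r(k ∧ k, r(m, k, m), s(k, m, k)), k ∧ k ∧ k ∧ k ∧ m ∧ m, r(k ∧ m, k ∧ k ∧ m, k ∧ m ∧ m)), m)

Answer: k ∧ k ∧ m ∧ m ∧ r(r(r(m, m, k), k ∧ m, m ∧ m ∧ m) ∧ r(t(k, m, m), k ∧ m ∧ m ∧ m, k ∧ m) ∧ s(k ∧ k ∧ k, s(m, k, k), k ∧ m ∧ m ∧ m) ∧ t(k, k, k) ∧ t(k, m, k) ∧ t(k, m, m), s(r(k ∧ k, r(m, k, m), s(k, m, k)), k ∧ k ∧ k ∧ k ∧ m ∧ m, r(k ∧ m, k ∧ k ∧ m, k ∧ m ∧ m)), m)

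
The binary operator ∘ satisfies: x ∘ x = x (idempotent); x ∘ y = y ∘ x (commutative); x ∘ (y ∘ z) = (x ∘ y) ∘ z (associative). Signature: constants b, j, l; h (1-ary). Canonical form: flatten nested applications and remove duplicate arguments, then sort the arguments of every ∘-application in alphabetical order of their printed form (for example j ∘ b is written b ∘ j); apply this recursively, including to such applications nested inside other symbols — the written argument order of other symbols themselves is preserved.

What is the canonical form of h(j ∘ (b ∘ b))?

Descend into:  j ∘ (b ∘ b)
Flatten:  j ∘ b ∘ b
Deduplicate:  drop duplicate b
Sort:  b ∘ j
Put back:  h(b ∘ j)

Answer: h(b ∘ j)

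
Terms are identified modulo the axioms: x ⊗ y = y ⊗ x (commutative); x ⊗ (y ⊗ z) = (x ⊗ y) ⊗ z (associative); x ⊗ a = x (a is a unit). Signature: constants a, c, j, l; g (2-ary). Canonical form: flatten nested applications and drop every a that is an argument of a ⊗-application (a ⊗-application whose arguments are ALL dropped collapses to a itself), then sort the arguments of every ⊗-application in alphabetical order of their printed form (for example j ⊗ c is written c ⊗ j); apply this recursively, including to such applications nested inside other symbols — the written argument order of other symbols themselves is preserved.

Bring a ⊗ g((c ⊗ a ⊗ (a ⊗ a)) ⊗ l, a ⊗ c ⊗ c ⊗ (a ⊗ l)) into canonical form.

Simplify inside:  g((c ⊗ a ⊗ (a ⊗ a)) ⊗ l, a ⊗ c ⊗ c ⊗ (a ⊗ l))  →  g(c ⊗ l, c ⊗ c ⊗ l)
Drop the unit:  drop a
Order the arguments:  g(c ⊗ l, c ⊗ c ⊗ l)

Answer: g(c ⊗ l, c ⊗ c ⊗ l)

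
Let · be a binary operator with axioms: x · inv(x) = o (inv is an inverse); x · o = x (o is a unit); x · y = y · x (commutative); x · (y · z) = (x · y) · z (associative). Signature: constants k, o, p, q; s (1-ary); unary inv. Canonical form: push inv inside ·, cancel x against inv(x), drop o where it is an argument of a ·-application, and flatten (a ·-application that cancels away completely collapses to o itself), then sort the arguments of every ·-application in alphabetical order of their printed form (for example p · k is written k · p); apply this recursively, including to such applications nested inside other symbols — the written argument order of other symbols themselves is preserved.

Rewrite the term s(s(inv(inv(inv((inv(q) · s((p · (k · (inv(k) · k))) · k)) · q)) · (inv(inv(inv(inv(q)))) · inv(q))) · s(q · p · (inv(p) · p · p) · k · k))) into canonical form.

Focus inside:  inv(inv(inv((inv(q) · s((p · (k · (inv(k) · k))) · k)) · q)) · (inv(inv(inv(inv(q)))) · inv(q))) · s(q · p · (inv(p) · p · p) · k · k)
Push inv inside:  distribute inv over · and collapse double inv
Cancel inverse pairs:  q cancels
Combine occurrences:  inv(s(k · k · p)) · s(k · k · p · p · q)
Put back:  s(s(inv(s(k · k · p)) · s(k · k · p · p · q)))

Answer: s(s(inv(s(k · k · p)) · s(k · k · p · p · q)))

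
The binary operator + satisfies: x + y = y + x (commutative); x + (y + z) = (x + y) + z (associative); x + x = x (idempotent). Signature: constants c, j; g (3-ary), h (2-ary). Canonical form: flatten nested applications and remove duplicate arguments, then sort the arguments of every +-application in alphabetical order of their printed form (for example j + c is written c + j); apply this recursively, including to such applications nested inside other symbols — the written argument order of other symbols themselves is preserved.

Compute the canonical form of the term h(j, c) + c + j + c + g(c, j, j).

Idempotence:  drop duplicate c
Order the arguments:  c + g(c, j, j) + h(j, c) + j

Answer: c + g(c, j, j) + h(j, c) + j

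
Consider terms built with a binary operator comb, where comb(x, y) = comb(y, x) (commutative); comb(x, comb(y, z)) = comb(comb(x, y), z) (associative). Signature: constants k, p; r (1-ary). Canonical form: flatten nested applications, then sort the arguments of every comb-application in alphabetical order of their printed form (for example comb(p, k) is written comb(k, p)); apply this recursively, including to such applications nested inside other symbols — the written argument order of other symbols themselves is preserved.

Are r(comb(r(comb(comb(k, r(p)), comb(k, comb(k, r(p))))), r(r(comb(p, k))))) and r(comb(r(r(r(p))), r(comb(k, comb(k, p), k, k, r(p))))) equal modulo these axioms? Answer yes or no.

Left:  r(comb(r(comb(comb(k, r(p)), comb(k, comb(k, r(p))))), r(r(comb(p, k)))))
  Work inside:  comb(r(comb(comb(k, r(p)), comb(k, comb(k, r(p))))), r(r(comb(p, k))))
  Inside:  r(comb(comb(k, r(p)), comb(k, comb(k, r(p)))))  →  r(comb(k, k, k, r(p), r(p)))
  Simplify inside:  r(r(comb(p, k)))  →  r(r(comb(k, p)))
  Sort arguments:  comb(r(comb(k, k, k, r(p), r(p))), r(r(comb(k, p))))
  Put back:  r(comb(r(comb(k, k, k, r(p), r(p))), r(r(comb(k, p)))))
Right:  r(comb(r(r(r(p))), r(comb(k, comb(k, p), k, k, r(p)))))
  Work inside:  comb(r(r(r(p))), r(comb(k, comb(k, p), k, k, r(p))))
  Inside:  r(comb(k, comb(k, p), k, k, r(p)))  →  r(comb(k, k, k, k, p, r(p)))
  Sort:  comb(r(comb(k, k, k, k, p, r(p))), r(r(r(p))))
  Rebuild:  r(comb(r(comb(k, k, k, k, p, r(p))), r(r(r(p)))))

Answer: no — r(comb(r(comb(k, k, k, r(p), r(p))), r(r(comb(k, p))))) vs r(comb(r(comb(k, k, k, k, p, r(p))), r(r(r(p)))))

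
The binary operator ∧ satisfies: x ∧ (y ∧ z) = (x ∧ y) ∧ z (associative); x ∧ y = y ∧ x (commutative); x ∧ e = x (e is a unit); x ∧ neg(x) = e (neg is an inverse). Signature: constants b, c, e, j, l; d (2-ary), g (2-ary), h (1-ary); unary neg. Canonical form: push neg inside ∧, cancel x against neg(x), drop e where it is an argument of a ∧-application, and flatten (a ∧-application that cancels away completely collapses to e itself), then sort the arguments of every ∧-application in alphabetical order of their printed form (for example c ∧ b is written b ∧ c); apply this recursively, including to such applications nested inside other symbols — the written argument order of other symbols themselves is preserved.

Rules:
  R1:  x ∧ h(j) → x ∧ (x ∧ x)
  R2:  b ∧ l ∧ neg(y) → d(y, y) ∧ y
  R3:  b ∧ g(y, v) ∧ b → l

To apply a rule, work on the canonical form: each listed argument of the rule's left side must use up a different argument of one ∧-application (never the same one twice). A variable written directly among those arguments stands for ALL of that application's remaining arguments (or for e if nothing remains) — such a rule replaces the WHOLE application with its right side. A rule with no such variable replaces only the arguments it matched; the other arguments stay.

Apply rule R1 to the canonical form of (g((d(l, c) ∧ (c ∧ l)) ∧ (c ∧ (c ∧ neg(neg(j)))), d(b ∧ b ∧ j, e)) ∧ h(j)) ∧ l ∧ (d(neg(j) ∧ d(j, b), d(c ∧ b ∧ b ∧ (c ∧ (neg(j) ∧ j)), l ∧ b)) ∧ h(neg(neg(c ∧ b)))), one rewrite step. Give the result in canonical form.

Canonical form:  d(d(j, b) ∧ neg(j), d(b ∧ b ∧ c ∧ c, b ∧ l)) ∧ g(c ∧ c ∧ c ∧ d(l, c) ∧ j ∧ l, d(b ∧ b ∧ j, e)) ∧ h(b ∧ c) ∧ h(j) ∧ l
Apply R1:  consuming h(j);  x := d(d(j, b) ∧ neg(j), d(b ∧ b ∧ c ∧ c, b ∧ l)) ∧ g(c ∧ c ∧ c ∧ d(l, c) ∧ j ∧ l, d(b ∧ b ∧ j, e)) ∧ h(b ∧ c) ∧ l
The extension variable absorbs all remaining arguments, so the whole application is rewritten.
Result:  d(d(j, b) ∧ neg(j), d(b ∧ b ∧ c ∧ c, b ∧ l)) ∧ d(d(j, b) ∧ neg(j), d(b ∧ b ∧ c ∧ c, b ∧ l)) ∧ d(d(j, b) ∧ neg(j), d(b ∧ b ∧ c ∧ c, b ∧ l)) ∧ g(c ∧ c ∧ c ∧ d(l, c) ∧ j ∧ l, d(b ∧ b ∧ j, e)) ∧ g(c ∧ c ∧ c ∧ d(l, c) ∧ j ∧ l, d(b ∧ b ∧ j, e)) ∧ g(c ∧ c ∧ c ∧ d(l, c) ∧ j ∧ l, d(b ∧ b ∧ j, e)) ∧ h(b ∧ c) ∧ h(b ∧ c) ∧ h(b ∧ c) ∧ l ∧ l ∧ l

Answer: d(d(j, b) ∧ neg(j), d(b ∧ b ∧ c ∧ c, b ∧ l)) ∧ d(d(j, b) ∧ neg(j), d(b ∧ b ∧ c ∧ c, b ∧ l)) ∧ d(d(j, b) ∧ neg(j), d(b ∧ b ∧ c ∧ c, b ∧ l)) ∧ g(c ∧ c ∧ c ∧ d(l, c) ∧ j ∧ l, d(b ∧ b ∧ j, e)) ∧ g(c ∧ c ∧ c ∧ d(l, c) ∧ j ∧ l, d(b ∧ b ∧ j, e)) ∧ g(c ∧ c ∧ c ∧ d(l, c) ∧ j ∧ l, d(b ∧ b ∧ j, e)) ∧ h(b ∧ c) ∧ h(b ∧ c) ∧ h(b ∧ c) ∧ l ∧ l ∧ l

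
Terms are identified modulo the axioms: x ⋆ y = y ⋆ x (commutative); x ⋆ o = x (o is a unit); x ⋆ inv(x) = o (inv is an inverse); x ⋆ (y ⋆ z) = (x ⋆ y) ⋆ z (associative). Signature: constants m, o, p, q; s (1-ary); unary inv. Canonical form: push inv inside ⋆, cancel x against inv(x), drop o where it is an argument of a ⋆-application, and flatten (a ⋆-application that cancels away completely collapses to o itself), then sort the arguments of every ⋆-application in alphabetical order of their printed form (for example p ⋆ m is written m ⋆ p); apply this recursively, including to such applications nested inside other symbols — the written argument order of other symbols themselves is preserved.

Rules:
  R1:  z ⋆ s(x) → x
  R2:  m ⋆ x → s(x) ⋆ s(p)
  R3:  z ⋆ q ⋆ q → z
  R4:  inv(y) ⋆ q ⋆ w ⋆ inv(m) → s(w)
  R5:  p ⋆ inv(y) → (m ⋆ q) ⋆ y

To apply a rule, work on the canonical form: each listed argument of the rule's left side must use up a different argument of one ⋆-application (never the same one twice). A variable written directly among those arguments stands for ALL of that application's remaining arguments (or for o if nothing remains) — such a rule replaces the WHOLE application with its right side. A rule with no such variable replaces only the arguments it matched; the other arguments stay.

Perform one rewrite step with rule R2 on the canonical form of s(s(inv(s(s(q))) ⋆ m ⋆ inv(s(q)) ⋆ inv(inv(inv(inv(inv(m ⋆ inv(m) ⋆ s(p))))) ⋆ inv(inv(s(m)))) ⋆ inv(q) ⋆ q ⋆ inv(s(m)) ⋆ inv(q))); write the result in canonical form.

Canonical form:  s(s(inv(q) ⋆ inv(s(m)) ⋆ inv(s(m)) ⋆ inv(s(p)) ⋆ inv(s(q)) ⋆ inv(s(s(q))) ⋆ m))
Apply R2:  consuming m;  x := inv(q) ⋆ inv(s(m)) ⋆ inv(s(m)) ⋆ inv(s(p)) ⋆ inv(s(q)) ⋆ inv(s(s(q)))
Every leftover argument binds to the variable; the entire application is replaced.
Giving:  s(s(s(inv(q) ⋆ inv(s(m)) ⋆ inv(s(m)) ⋆ inv(s(p)) ⋆ inv(s(q)) ⋆ inv(s(s(q)))) ⋆ s(p)))

Answer: s(s(s(inv(q) ⋆ inv(s(m)) ⋆ inv(s(m)) ⋆ inv(s(p)) ⋆ inv(s(q)) ⋆ inv(s(s(q)))) ⋆ s(p)))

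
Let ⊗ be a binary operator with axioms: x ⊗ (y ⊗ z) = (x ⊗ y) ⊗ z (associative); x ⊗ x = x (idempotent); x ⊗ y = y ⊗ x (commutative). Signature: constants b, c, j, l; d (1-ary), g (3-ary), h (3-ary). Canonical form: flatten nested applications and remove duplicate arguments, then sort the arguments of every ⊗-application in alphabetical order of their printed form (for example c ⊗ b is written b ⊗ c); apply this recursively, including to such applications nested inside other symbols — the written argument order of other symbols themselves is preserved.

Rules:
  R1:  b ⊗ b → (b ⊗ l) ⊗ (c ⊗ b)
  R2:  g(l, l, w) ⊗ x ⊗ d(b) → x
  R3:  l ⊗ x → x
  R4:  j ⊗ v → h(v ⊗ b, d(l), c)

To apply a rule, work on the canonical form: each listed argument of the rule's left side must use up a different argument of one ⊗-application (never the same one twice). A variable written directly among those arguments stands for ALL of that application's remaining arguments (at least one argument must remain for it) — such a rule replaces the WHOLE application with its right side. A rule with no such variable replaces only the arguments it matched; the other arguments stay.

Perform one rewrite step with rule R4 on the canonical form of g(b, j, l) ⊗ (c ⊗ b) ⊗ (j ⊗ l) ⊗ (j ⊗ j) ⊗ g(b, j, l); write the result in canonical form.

Answer: h(b ⊗ c ⊗ g(b, j, l) ⊗ l, d(l), c)

Derivation:
Canonical form:  b ⊗ c ⊗ g(b, j, l) ⊗ j ⊗ l
Match R4:  consume j;  v := b ⊗ c ⊗ g(b, j, l) ⊗ l
Every leftover argument binds to the variable; the entire application is replaced.
New term:  h(b ⊗ c ⊗ g(b, j, l) ⊗ l, d(l), c)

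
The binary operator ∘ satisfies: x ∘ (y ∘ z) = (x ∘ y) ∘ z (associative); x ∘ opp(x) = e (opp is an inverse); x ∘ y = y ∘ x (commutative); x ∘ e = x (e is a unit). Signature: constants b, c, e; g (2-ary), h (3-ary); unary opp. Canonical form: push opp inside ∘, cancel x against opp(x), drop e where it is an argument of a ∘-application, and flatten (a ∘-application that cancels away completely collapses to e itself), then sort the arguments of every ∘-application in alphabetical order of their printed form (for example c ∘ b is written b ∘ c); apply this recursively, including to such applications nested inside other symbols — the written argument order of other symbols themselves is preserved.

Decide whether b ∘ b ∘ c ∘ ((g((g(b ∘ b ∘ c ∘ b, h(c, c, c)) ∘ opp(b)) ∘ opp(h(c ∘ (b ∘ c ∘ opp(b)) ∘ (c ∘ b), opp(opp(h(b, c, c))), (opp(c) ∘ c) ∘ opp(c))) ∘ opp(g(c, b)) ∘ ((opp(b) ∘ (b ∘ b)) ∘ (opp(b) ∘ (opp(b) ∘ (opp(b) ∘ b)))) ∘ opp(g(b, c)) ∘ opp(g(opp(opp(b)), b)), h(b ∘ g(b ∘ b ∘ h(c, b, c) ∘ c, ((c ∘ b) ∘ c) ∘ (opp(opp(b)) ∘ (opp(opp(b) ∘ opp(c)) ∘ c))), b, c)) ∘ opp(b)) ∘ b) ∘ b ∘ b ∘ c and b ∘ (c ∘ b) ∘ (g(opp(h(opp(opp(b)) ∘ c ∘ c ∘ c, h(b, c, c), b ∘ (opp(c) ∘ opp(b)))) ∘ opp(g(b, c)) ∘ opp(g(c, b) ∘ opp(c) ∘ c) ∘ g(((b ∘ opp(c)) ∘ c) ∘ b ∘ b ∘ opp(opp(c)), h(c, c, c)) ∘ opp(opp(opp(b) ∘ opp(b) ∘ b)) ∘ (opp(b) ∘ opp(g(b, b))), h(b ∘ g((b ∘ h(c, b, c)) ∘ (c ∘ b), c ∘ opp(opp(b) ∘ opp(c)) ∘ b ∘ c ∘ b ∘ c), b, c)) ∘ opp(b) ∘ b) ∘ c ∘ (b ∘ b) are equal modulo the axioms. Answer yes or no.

Left:  b ∘ b ∘ c ∘ ((g((g(b ∘ b ∘ c ∘ b, h(c, c, c)) ∘ opp(b)) ∘ opp(h(c ∘ (b ∘ c ∘ opp(b)) ∘ (c ∘ b), opp(opp(h(b, c, c))), (opp(c) ∘ c) ∘ opp(c))) ∘ opp(g(c, b)) ∘ ((opp(b) ∘ (b ∘ b)) ∘ (opp(b) ∘ (opp(b) ∘ (opp(b) ∘ b)))) ∘ opp(g(b, c)) ∘ opp(g(opp(opp(b)), b)), h(b ∘ g(b ∘ b ∘ h(c, b, c) ∘ c, ((c ∘ b) ∘ c) ∘ (opp(opp(b)) ∘ (opp(opp(b) ∘ opp(c)) ∘ c))), b, c)) ∘ opp(b)) ∘ b) ∘ b ∘ b ∘ c
  Push opp inside:  distribute opp over ∘ and collapse double opp
  Collect:  b ∘ b ∘ b ∘ b ∘ c ∘ c ∘ g(g(b ∘ b ∘ b ∘ c, h(c, c, c)) ∘ opp(b) ∘ opp(b) ∘ opp(g(b, b)) ∘ opp(g(b, c)) ∘ opp(g(c, b)) ∘ opp(h(b ∘ c ∘ c ∘ c, h(b, c, c), opp(c))), h(b ∘ g(b ∘ b ∘ c ∘ h(c, b, c), b ∘ b ∘ b ∘ c ∘ c ∘ c ∘ c), b, c))
Right:  b ∘ (c ∘ b) ∘ (g(opp(h(opp(opp(b)) ∘ c ∘ c ∘ c, h(b, c, c), b ∘ (opp(c) ∘ opp(b)))) ∘ opp(g(b, c)) ∘ opp(g(c, b) ∘ opp(c) ∘ c) ∘ g(((b ∘ opp(c)) ∘ c) ∘ b ∘ b ∘ opp(opp(c)), h(c, c, c)) ∘ opp(opp(opp(b) ∘ opp(b) ∘ b)) ∘ (opp(b) ∘ opp(g(b, b))), h(b ∘ g((b ∘ h(c, b, c)) ∘ (c ∘ b), c ∘ opp(opp(b) ∘ opp(c)) ∘ b ∘ c ∘ b ∘ c), b, c)) ∘ opp(b) ∘ b) ∘ c ∘ (b ∘ b)
  Push opp inside:  distribute opp over ∘ and collapse double opp
  Collect:  b ∘ b ∘ b ∘ b ∘ c ∘ c ∘ g(g(b ∘ b ∘ b ∘ c, h(c, c, c)) ∘ opp(b) ∘ opp(b) ∘ opp(g(b, b)) ∘ opp(g(b, c)) ∘ opp(g(c, b)) ∘ opp(h(b ∘ c ∘ c ∘ c, h(b, c, c), opp(c))), h(b ∘ g(b ∘ b ∘ c ∘ h(c, b, c), b ∘ b ∘ b ∘ c ∘ c ∘ c ∘ c), b, c))

Answer: yes — both canonical forms are b ∘ b ∘ b ∘ b ∘ c ∘ c ∘ g(g(b ∘ b ∘ b ∘ c, h(c, c, c)) ∘ opp(b) ∘ opp(b) ∘ opp(g(b, b)) ∘ opp(g(b, c)) ∘ opp(g(c, b)) ∘ opp(h(b ∘ c ∘ c ∘ c, h(b, c, c), opp(c))), h(b ∘ g(b ∘ b ∘ c ∘ h(c, b, c), b ∘ b ∘ b ∘ c ∘ c ∘ c ∘ c), b, c))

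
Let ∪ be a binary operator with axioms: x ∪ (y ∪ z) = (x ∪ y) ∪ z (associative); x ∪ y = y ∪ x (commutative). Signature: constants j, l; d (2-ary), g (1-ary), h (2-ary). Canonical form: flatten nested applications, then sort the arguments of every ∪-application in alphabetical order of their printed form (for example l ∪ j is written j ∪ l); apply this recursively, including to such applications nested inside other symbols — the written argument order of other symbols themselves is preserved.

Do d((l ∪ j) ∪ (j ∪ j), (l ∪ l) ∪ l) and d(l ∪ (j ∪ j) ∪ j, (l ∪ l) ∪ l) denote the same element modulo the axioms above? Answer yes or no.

Answer: yes — both canonical forms are d(j ∪ j ∪ j ∪ l, l ∪ l ∪ l)

Derivation:
Left:  d((l ∪ j) ∪ (j ∪ j), (l ∪ l) ∪ l)
  Descend into:  (l ∪ j) ∪ (j ∪ j)
  Merge nested applications:  l ∪ j ∪ j ∪ j
  Order the arguments:  j ∪ j ∪ j ∪ l
  Rebuild:  d(j ∪ j ∪ j ∪ l, l ∪ l ∪ l)
Right:  d(l ∪ (j ∪ j) ∪ j, (l ∪ l) ∪ l)
  Focus inside:  l ∪ (j ∪ j) ∪ j
  Un-nest:  l ∪ j ∪ j ∪ j
  Order the arguments:  j ∪ j ∪ j ∪ l
  Rebuild:  d(j ∪ j ∪ j ∪ l, l ∪ l ∪ l)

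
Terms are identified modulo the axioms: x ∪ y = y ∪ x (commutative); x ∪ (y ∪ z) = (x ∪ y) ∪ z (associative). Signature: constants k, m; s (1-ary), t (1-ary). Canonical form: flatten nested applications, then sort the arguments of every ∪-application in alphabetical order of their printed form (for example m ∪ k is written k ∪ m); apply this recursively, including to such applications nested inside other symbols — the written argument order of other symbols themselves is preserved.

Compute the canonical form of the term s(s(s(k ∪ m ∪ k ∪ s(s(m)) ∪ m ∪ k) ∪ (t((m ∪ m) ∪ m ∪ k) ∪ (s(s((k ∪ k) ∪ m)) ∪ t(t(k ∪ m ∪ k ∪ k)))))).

Focus inside:  s(k ∪ m ∪ k ∪ s(s(m)) ∪ m ∪ k) ∪ (t((m ∪ m) ∪ m ∪ k) ∪ (s(s((k ∪ k) ∪ m)) ∪ t(t(k ∪ m ∪ k ∪ k))))
Un-nest:  s(k ∪ m ∪ k ∪ s(s(m)) ∪ m ∪ k) ∪ t((m ∪ m) ∪ m ∪ k) ∪ s(s((k ∪ k) ∪ m)) ∪ t(t(k ∪ m ∪ k ∪ k))
Simplify inside:  s(k ∪ m ∪ k ∪ s(s(m)) ∪ m ∪ k)  →  s(k ∪ k ∪ k ∪ m ∪ m ∪ s(s(m)))
Canonicalize subterm:  t((m ∪ m) ∪ m ∪ k)  →  t(k ∪ m ∪ m ∪ m)
Inside:  s(s((k ∪ k) ∪ m))  →  s(s(k ∪ k ∪ m))
Sort arguments:  s(k ∪ k ∪ k ∪ m ∪ m ∪ s(s(m))) ∪ s(s(k ∪ k ∪ m)) ∪ t(k ∪ m ∪ m ∪ m) ∪ t(t(k ∪ k ∪ k ∪ m))
Put back:  s(s(s(k ∪ k ∪ k ∪ m ∪ m ∪ s(s(m))) ∪ s(s(k ∪ k ∪ m)) ∪ t(k ∪ m ∪ m ∪ m) ∪ t(t(k ∪ k ∪ k ∪ m))))

Answer: s(s(s(k ∪ k ∪ k ∪ m ∪ m ∪ s(s(m))) ∪ s(s(k ∪ k ∪ m)) ∪ t(k ∪ m ∪ m ∪ m) ∪ t(t(k ∪ k ∪ k ∪ m))))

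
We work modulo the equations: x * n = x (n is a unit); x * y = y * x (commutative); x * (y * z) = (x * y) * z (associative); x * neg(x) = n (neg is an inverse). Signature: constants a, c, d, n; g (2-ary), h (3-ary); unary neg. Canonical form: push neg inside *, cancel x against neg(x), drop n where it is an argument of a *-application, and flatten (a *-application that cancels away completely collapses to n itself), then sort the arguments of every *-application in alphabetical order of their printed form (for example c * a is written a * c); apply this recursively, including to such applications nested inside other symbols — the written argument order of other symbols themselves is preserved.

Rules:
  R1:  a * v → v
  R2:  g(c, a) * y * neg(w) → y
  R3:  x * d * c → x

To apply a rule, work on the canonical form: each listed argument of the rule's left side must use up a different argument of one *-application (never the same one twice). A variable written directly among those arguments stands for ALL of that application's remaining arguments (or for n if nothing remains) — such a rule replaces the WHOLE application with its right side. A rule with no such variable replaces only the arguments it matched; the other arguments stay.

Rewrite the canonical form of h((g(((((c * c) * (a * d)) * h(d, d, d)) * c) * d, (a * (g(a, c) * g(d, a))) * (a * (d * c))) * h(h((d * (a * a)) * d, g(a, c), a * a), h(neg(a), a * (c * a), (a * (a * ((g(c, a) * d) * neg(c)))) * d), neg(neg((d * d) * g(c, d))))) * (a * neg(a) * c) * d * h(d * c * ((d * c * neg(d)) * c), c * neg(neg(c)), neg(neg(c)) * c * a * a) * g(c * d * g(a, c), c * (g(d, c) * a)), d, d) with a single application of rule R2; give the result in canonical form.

Canonical form:  h(c * d * g(a * c * c * c * d * d * h(d, d, d), a * a * c * d * g(a, c) * g(d, a)) * g(c * d * g(a, c), a * c * g(d, c)) * h(c * c * c * d, c * c, a * a * c * c) * h(h(a * a * d * d, g(a, c), a * a), h(neg(a), a * a * c, a * a * d * d * g(c, a) * neg(c)), d * d * g(c, d)), d, d)
Apply R2:  consuming g(c, a), neg(c);  w := c, y := a * a * d * d
The extension variable absorbs all remaining arguments, so the whole application is rewritten.
Giving:  h(c * d * g(a * c * c * c * d * d * h(d, d, d), a * a * c * d * g(a, c) * g(d, a)) * g(c * d * g(a, c), a * c * g(d, c)) * h(c * c * c * d, c * c, a * a * c * c) * h(h(a * a * d * d, g(a, c), a * a), h(neg(a), a * a * c, a * a * d * d), d * d * g(c, d)), d, d)

Answer: h(c * d * g(a * c * c * c * d * d * h(d, d, d), a * a * c * d * g(a, c) * g(d, a)) * g(c * d * g(a, c), a * c * g(d, c)) * h(c * c * c * d, c * c, a * a * c * c) * h(h(a * a * d * d, g(a, c), a * a), h(neg(a), a * a * c, a * a * d * d), d * d * g(c, d)), d, d)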